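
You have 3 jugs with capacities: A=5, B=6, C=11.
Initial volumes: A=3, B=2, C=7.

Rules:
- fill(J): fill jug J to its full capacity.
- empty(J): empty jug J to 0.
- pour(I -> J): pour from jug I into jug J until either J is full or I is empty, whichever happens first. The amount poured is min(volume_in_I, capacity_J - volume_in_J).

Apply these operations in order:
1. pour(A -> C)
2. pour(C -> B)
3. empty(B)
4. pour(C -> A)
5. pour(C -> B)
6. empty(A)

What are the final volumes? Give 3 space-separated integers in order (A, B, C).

Answer: 0 1 0

Derivation:
Step 1: pour(A -> C) -> (A=0 B=2 C=10)
Step 2: pour(C -> B) -> (A=0 B=6 C=6)
Step 3: empty(B) -> (A=0 B=0 C=6)
Step 4: pour(C -> A) -> (A=5 B=0 C=1)
Step 5: pour(C -> B) -> (A=5 B=1 C=0)
Step 6: empty(A) -> (A=0 B=1 C=0)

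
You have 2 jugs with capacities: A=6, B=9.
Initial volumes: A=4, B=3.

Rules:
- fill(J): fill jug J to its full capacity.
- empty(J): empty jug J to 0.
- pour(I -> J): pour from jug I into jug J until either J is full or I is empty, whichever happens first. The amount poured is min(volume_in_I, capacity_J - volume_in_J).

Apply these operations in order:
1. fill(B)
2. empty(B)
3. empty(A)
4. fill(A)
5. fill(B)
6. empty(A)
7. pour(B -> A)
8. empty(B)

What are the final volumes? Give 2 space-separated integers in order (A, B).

Step 1: fill(B) -> (A=4 B=9)
Step 2: empty(B) -> (A=4 B=0)
Step 3: empty(A) -> (A=0 B=0)
Step 4: fill(A) -> (A=6 B=0)
Step 5: fill(B) -> (A=6 B=9)
Step 6: empty(A) -> (A=0 B=9)
Step 7: pour(B -> A) -> (A=6 B=3)
Step 8: empty(B) -> (A=6 B=0)

Answer: 6 0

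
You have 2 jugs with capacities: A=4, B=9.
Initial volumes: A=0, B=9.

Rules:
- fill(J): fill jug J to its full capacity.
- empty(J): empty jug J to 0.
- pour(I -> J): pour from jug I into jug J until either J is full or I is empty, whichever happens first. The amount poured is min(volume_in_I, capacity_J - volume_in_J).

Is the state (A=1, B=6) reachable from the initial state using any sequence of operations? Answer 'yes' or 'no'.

BFS explored all 26 reachable states.
Reachable set includes: (0,0), (0,1), (0,2), (0,3), (0,4), (0,5), (0,6), (0,7), (0,8), (0,9), (1,0), (1,9) ...
Target (A=1, B=6) not in reachable set → no.

Answer: no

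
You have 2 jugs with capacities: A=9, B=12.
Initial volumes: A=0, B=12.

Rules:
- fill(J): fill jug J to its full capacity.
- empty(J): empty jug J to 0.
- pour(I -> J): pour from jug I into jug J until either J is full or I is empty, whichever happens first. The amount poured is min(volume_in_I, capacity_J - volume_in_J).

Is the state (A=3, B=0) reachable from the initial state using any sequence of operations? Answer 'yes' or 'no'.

BFS from (A=0, B=12):
  1. pour(B -> A) -> (A=9 B=3)
  2. empty(A) -> (A=0 B=3)
  3. pour(B -> A) -> (A=3 B=0)
Target reached → yes.

Answer: yes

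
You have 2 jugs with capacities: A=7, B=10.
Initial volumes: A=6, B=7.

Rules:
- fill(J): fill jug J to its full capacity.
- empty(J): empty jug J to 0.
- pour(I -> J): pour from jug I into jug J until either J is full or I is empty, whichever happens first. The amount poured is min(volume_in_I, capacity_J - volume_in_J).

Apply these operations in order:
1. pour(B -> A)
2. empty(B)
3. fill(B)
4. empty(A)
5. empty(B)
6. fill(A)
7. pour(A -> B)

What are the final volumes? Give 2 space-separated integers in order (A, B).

Step 1: pour(B -> A) -> (A=7 B=6)
Step 2: empty(B) -> (A=7 B=0)
Step 3: fill(B) -> (A=7 B=10)
Step 4: empty(A) -> (A=0 B=10)
Step 5: empty(B) -> (A=0 B=0)
Step 6: fill(A) -> (A=7 B=0)
Step 7: pour(A -> B) -> (A=0 B=7)

Answer: 0 7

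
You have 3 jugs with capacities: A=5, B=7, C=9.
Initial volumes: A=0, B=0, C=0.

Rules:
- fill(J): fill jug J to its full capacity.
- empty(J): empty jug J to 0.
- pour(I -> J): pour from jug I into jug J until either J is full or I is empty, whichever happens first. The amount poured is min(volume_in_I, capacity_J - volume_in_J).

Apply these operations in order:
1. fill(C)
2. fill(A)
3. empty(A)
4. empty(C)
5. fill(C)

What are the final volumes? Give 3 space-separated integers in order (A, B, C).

Step 1: fill(C) -> (A=0 B=0 C=9)
Step 2: fill(A) -> (A=5 B=0 C=9)
Step 3: empty(A) -> (A=0 B=0 C=9)
Step 4: empty(C) -> (A=0 B=0 C=0)
Step 5: fill(C) -> (A=0 B=0 C=9)

Answer: 0 0 9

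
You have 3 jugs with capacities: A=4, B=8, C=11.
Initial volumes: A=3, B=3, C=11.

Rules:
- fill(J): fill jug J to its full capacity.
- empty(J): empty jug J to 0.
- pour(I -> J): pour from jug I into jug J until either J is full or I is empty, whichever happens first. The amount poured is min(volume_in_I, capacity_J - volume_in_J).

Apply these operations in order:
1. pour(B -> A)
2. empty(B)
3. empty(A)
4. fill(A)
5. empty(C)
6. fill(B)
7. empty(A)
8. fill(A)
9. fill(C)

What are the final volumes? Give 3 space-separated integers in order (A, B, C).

Answer: 4 8 11

Derivation:
Step 1: pour(B -> A) -> (A=4 B=2 C=11)
Step 2: empty(B) -> (A=4 B=0 C=11)
Step 3: empty(A) -> (A=0 B=0 C=11)
Step 4: fill(A) -> (A=4 B=0 C=11)
Step 5: empty(C) -> (A=4 B=0 C=0)
Step 6: fill(B) -> (A=4 B=8 C=0)
Step 7: empty(A) -> (A=0 B=8 C=0)
Step 8: fill(A) -> (A=4 B=8 C=0)
Step 9: fill(C) -> (A=4 B=8 C=11)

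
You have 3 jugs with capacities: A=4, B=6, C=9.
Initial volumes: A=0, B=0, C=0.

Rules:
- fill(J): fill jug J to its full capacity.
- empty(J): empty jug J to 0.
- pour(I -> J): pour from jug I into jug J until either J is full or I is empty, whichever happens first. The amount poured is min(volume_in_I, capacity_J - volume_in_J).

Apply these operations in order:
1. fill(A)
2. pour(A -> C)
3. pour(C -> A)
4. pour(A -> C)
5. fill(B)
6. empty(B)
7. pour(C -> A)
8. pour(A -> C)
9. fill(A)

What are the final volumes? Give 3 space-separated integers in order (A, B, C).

Step 1: fill(A) -> (A=4 B=0 C=0)
Step 2: pour(A -> C) -> (A=0 B=0 C=4)
Step 3: pour(C -> A) -> (A=4 B=0 C=0)
Step 4: pour(A -> C) -> (A=0 B=0 C=4)
Step 5: fill(B) -> (A=0 B=6 C=4)
Step 6: empty(B) -> (A=0 B=0 C=4)
Step 7: pour(C -> A) -> (A=4 B=0 C=0)
Step 8: pour(A -> C) -> (A=0 B=0 C=4)
Step 9: fill(A) -> (A=4 B=0 C=4)

Answer: 4 0 4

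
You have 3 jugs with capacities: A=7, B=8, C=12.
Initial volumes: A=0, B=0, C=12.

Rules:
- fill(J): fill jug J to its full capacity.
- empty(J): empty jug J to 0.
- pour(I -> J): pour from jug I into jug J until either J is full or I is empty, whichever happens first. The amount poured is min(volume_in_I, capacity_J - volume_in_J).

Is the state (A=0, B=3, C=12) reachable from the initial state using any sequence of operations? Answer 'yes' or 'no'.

BFS from (A=0, B=0, C=12):
  1. fill(A) -> (A=7 B=0 C=12)
  2. fill(B) -> (A=7 B=8 C=12)
  3. empty(C) -> (A=7 B=8 C=0)
  4. pour(A -> C) -> (A=0 B=8 C=7)
  5. pour(B -> C) -> (A=0 B=3 C=12)
Target reached → yes.

Answer: yes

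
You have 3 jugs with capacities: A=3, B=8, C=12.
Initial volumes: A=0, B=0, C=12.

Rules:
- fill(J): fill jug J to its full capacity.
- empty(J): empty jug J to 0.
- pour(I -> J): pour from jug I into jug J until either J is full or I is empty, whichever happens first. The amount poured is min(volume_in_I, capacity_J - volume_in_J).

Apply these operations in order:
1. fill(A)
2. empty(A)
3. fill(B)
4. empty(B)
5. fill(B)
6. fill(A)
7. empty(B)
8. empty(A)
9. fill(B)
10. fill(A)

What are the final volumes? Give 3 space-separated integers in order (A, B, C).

Answer: 3 8 12

Derivation:
Step 1: fill(A) -> (A=3 B=0 C=12)
Step 2: empty(A) -> (A=0 B=0 C=12)
Step 3: fill(B) -> (A=0 B=8 C=12)
Step 4: empty(B) -> (A=0 B=0 C=12)
Step 5: fill(B) -> (A=0 B=8 C=12)
Step 6: fill(A) -> (A=3 B=8 C=12)
Step 7: empty(B) -> (A=3 B=0 C=12)
Step 8: empty(A) -> (A=0 B=0 C=12)
Step 9: fill(B) -> (A=0 B=8 C=12)
Step 10: fill(A) -> (A=3 B=8 C=12)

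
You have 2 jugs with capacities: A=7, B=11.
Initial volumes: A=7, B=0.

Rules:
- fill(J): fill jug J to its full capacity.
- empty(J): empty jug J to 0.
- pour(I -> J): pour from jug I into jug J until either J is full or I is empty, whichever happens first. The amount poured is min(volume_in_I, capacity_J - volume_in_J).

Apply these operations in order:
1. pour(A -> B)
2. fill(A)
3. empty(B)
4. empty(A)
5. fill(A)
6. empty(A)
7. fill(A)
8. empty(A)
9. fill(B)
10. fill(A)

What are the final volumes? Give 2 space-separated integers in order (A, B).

Answer: 7 11

Derivation:
Step 1: pour(A -> B) -> (A=0 B=7)
Step 2: fill(A) -> (A=7 B=7)
Step 3: empty(B) -> (A=7 B=0)
Step 4: empty(A) -> (A=0 B=0)
Step 5: fill(A) -> (A=7 B=0)
Step 6: empty(A) -> (A=0 B=0)
Step 7: fill(A) -> (A=7 B=0)
Step 8: empty(A) -> (A=0 B=0)
Step 9: fill(B) -> (A=0 B=11)
Step 10: fill(A) -> (A=7 B=11)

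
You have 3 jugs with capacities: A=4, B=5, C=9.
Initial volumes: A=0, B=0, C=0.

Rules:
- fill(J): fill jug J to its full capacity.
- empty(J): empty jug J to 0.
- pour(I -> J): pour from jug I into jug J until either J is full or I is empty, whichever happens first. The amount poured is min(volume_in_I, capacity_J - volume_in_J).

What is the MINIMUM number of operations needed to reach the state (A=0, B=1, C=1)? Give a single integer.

Answer: 7

Derivation:
BFS from (A=0, B=0, C=0). One shortest path:
  1. fill(B) -> (A=0 B=5 C=0)
  2. pour(B -> A) -> (A=4 B=1 C=0)
  3. empty(A) -> (A=0 B=1 C=0)
  4. pour(B -> C) -> (A=0 B=0 C=1)
  5. fill(B) -> (A=0 B=5 C=1)
  6. pour(B -> A) -> (A=4 B=1 C=1)
  7. empty(A) -> (A=0 B=1 C=1)
Reached target in 7 moves.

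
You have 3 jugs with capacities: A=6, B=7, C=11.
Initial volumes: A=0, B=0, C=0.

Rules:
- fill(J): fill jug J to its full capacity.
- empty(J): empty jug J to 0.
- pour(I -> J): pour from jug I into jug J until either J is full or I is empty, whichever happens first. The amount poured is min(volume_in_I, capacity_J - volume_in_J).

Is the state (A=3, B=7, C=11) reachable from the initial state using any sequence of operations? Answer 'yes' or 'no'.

Answer: yes

Derivation:
BFS from (A=0, B=0, C=0):
  1. fill(B) -> (A=0 B=7 C=0)
  2. pour(B -> C) -> (A=0 B=0 C=7)
  3. fill(B) -> (A=0 B=7 C=7)
  4. pour(B -> C) -> (A=0 B=3 C=11)
  5. pour(B -> A) -> (A=3 B=0 C=11)
  6. fill(B) -> (A=3 B=7 C=11)
Target reached → yes.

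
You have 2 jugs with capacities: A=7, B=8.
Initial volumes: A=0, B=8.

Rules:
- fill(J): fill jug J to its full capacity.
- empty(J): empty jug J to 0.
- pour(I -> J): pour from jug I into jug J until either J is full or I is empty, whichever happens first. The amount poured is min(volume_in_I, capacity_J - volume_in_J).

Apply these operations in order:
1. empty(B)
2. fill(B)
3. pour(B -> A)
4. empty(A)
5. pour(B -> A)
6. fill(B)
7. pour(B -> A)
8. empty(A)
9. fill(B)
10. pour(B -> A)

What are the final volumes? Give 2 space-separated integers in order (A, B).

Answer: 7 1

Derivation:
Step 1: empty(B) -> (A=0 B=0)
Step 2: fill(B) -> (A=0 B=8)
Step 3: pour(B -> A) -> (A=7 B=1)
Step 4: empty(A) -> (A=0 B=1)
Step 5: pour(B -> A) -> (A=1 B=0)
Step 6: fill(B) -> (A=1 B=8)
Step 7: pour(B -> A) -> (A=7 B=2)
Step 8: empty(A) -> (A=0 B=2)
Step 9: fill(B) -> (A=0 B=8)
Step 10: pour(B -> A) -> (A=7 B=1)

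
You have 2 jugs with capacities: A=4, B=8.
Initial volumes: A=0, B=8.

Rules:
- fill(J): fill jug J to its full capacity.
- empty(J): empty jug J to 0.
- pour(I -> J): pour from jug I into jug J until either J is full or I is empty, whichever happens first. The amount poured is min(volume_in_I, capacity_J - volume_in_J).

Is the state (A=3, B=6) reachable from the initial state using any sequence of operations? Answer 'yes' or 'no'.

BFS explored all 6 reachable states.
Reachable set includes: (0,0), (0,4), (0,8), (4,0), (4,4), (4,8)
Target (A=3, B=6) not in reachable set → no.

Answer: no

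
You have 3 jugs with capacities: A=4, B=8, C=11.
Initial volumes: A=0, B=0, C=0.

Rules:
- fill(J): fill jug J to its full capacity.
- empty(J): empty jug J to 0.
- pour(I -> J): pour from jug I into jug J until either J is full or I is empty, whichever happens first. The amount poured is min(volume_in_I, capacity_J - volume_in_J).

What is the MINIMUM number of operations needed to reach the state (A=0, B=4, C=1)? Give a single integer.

Answer: 7

Derivation:
BFS from (A=0, B=0, C=0). One shortest path:
  1. fill(B) -> (A=0 B=8 C=0)
  2. pour(B -> C) -> (A=0 B=0 C=8)
  3. fill(B) -> (A=0 B=8 C=8)
  4. pour(B -> A) -> (A=4 B=4 C=8)
  5. pour(A -> C) -> (A=1 B=4 C=11)
  6. empty(C) -> (A=1 B=4 C=0)
  7. pour(A -> C) -> (A=0 B=4 C=1)
Reached target in 7 moves.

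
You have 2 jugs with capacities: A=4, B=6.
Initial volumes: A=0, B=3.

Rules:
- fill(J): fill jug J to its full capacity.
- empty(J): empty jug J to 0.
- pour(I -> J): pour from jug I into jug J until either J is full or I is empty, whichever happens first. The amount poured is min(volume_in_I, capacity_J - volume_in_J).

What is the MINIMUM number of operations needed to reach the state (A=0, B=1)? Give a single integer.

BFS from (A=0, B=3). One shortest path:
  1. fill(A) -> (A=4 B=3)
  2. pour(A -> B) -> (A=1 B=6)
  3. empty(B) -> (A=1 B=0)
  4. pour(A -> B) -> (A=0 B=1)
Reached target in 4 moves.

Answer: 4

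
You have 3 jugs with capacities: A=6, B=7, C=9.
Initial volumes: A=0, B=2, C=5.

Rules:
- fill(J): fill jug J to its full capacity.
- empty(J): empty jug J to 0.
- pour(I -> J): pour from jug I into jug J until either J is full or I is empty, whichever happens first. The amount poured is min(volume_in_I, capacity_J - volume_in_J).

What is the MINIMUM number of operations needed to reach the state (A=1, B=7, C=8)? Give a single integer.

Answer: 4

Derivation:
BFS from (A=0, B=2, C=5). One shortest path:
  1. pour(C -> A) -> (A=5 B=2 C=0)
  2. fill(C) -> (A=5 B=2 C=9)
  3. pour(C -> A) -> (A=6 B=2 C=8)
  4. pour(A -> B) -> (A=1 B=7 C=8)
Reached target in 4 moves.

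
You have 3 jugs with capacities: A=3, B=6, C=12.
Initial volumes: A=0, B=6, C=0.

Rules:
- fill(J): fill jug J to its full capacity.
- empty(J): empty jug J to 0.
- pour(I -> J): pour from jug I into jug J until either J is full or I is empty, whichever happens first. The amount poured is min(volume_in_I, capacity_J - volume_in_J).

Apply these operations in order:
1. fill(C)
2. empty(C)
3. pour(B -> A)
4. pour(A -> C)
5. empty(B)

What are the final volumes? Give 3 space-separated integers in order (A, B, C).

Step 1: fill(C) -> (A=0 B=6 C=12)
Step 2: empty(C) -> (A=0 B=6 C=0)
Step 3: pour(B -> A) -> (A=3 B=3 C=0)
Step 4: pour(A -> C) -> (A=0 B=3 C=3)
Step 5: empty(B) -> (A=0 B=0 C=3)

Answer: 0 0 3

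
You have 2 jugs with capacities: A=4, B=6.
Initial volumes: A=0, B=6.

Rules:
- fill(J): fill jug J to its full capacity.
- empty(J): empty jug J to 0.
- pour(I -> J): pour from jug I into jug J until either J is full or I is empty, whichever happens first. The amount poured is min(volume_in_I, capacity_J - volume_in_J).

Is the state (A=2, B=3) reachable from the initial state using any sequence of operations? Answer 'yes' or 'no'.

Answer: no

Derivation:
BFS explored all 10 reachable states.
Reachable set includes: (0,0), (0,2), (0,4), (0,6), (2,0), (2,6), (4,0), (4,2), (4,4), (4,6)
Target (A=2, B=3) not in reachable set → no.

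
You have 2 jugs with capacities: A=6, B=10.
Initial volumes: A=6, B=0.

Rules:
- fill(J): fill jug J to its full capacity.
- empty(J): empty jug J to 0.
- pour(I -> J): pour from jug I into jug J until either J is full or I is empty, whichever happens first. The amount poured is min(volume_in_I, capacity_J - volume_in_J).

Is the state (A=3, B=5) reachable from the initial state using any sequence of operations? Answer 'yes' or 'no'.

Answer: no

Derivation:
BFS explored all 16 reachable states.
Reachable set includes: (0,0), (0,2), (0,4), (0,6), (0,8), (0,10), (2,0), (2,10), (4,0), (4,10), (6,0), (6,2) ...
Target (A=3, B=5) not in reachable set → no.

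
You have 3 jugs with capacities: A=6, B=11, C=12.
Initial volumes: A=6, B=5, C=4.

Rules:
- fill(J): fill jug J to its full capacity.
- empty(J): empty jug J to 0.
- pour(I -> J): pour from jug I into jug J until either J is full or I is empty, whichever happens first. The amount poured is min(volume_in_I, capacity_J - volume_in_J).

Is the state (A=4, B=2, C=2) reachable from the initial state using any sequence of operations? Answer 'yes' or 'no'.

BFS explored all 542 reachable states.
Reachable set includes: (0,0,0), (0,0,1), (0,0,2), (0,0,3), (0,0,4), (0,0,5), (0,0,6), (0,0,7), (0,0,8), (0,0,9), (0,0,10), (0,0,11) ...
Target (A=4, B=2, C=2) not in reachable set → no.

Answer: no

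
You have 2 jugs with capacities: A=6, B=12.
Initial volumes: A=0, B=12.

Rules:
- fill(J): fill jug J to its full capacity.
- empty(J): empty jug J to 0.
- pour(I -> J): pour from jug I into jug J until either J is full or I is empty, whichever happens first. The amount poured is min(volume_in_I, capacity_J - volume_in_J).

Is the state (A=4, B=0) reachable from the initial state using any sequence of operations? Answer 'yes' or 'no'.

Answer: no

Derivation:
BFS explored all 6 reachable states.
Reachable set includes: (0,0), (0,6), (0,12), (6,0), (6,6), (6,12)
Target (A=4, B=0) not in reachable set → no.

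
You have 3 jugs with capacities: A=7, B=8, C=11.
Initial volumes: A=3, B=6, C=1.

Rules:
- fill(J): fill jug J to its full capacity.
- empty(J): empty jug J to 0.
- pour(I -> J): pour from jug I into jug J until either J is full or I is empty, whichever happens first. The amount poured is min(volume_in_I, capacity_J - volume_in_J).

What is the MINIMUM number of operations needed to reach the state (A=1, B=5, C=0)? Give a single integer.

BFS from (A=3, B=6, C=1). One shortest path:
  1. fill(A) -> (A=7 B=6 C=1)
  2. pour(A -> B) -> (A=5 B=8 C=1)
  3. empty(B) -> (A=5 B=0 C=1)
  4. pour(A -> B) -> (A=0 B=5 C=1)
  5. pour(C -> A) -> (A=1 B=5 C=0)
Reached target in 5 moves.

Answer: 5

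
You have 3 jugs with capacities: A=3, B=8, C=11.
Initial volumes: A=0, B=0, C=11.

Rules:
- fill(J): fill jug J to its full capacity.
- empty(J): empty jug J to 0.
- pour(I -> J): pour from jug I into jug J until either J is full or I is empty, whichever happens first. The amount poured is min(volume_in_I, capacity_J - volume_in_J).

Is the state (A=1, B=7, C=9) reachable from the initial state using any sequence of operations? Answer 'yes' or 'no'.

BFS explored all 292 reachable states.
Reachable set includes: (0,0,0), (0,0,1), (0,0,2), (0,0,3), (0,0,4), (0,0,5), (0,0,6), (0,0,7), (0,0,8), (0,0,9), (0,0,10), (0,0,11) ...
Target (A=1, B=7, C=9) not in reachable set → no.

Answer: no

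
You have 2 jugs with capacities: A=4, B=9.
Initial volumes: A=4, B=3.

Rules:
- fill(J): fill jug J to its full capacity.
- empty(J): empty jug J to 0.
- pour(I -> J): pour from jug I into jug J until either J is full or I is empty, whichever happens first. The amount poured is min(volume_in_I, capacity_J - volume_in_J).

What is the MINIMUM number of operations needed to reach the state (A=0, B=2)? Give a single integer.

Answer: 5

Derivation:
BFS from (A=4, B=3). One shortest path:
  1. pour(A -> B) -> (A=0 B=7)
  2. fill(A) -> (A=4 B=7)
  3. pour(A -> B) -> (A=2 B=9)
  4. empty(B) -> (A=2 B=0)
  5. pour(A -> B) -> (A=0 B=2)
Reached target in 5 moves.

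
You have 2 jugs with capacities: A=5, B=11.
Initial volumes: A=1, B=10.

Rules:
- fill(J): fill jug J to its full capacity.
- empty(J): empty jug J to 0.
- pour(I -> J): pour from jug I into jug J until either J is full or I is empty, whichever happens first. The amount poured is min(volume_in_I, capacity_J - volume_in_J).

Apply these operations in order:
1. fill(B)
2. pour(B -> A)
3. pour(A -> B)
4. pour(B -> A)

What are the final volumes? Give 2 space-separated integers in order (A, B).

Answer: 5 7

Derivation:
Step 1: fill(B) -> (A=1 B=11)
Step 2: pour(B -> A) -> (A=5 B=7)
Step 3: pour(A -> B) -> (A=1 B=11)
Step 4: pour(B -> A) -> (A=5 B=7)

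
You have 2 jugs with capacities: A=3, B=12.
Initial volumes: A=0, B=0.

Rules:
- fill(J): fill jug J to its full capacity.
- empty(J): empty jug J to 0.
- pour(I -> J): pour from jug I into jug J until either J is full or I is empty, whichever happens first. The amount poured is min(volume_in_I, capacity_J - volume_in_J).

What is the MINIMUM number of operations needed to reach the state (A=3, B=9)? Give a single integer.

Answer: 2

Derivation:
BFS from (A=0, B=0). One shortest path:
  1. fill(B) -> (A=0 B=12)
  2. pour(B -> A) -> (A=3 B=9)
Reached target in 2 moves.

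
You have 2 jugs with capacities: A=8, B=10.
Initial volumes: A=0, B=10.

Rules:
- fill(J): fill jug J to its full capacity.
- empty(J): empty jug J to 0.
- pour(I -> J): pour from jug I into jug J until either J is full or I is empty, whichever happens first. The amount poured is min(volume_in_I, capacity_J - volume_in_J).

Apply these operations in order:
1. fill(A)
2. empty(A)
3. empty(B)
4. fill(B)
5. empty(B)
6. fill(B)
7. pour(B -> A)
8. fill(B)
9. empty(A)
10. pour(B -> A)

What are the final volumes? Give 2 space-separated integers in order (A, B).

Answer: 8 2

Derivation:
Step 1: fill(A) -> (A=8 B=10)
Step 2: empty(A) -> (A=0 B=10)
Step 3: empty(B) -> (A=0 B=0)
Step 4: fill(B) -> (A=0 B=10)
Step 5: empty(B) -> (A=0 B=0)
Step 6: fill(B) -> (A=0 B=10)
Step 7: pour(B -> A) -> (A=8 B=2)
Step 8: fill(B) -> (A=8 B=10)
Step 9: empty(A) -> (A=0 B=10)
Step 10: pour(B -> A) -> (A=8 B=2)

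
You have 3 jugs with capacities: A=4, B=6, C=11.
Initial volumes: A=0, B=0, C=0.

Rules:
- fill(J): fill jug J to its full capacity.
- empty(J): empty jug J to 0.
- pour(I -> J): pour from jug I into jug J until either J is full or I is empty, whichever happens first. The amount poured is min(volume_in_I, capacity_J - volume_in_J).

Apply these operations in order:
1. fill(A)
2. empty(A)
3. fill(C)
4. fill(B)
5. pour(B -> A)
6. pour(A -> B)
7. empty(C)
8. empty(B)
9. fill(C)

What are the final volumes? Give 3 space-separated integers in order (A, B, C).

Step 1: fill(A) -> (A=4 B=0 C=0)
Step 2: empty(A) -> (A=0 B=0 C=0)
Step 3: fill(C) -> (A=0 B=0 C=11)
Step 4: fill(B) -> (A=0 B=6 C=11)
Step 5: pour(B -> A) -> (A=4 B=2 C=11)
Step 6: pour(A -> B) -> (A=0 B=6 C=11)
Step 7: empty(C) -> (A=0 B=6 C=0)
Step 8: empty(B) -> (A=0 B=0 C=0)
Step 9: fill(C) -> (A=0 B=0 C=11)

Answer: 0 0 11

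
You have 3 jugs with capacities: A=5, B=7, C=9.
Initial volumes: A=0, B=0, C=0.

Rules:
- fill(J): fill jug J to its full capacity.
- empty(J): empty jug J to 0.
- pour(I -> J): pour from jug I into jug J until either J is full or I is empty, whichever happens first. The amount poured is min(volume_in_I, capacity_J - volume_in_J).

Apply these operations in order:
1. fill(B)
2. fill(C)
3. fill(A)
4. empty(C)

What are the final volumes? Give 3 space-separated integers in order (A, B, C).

Answer: 5 7 0

Derivation:
Step 1: fill(B) -> (A=0 B=7 C=0)
Step 2: fill(C) -> (A=0 B=7 C=9)
Step 3: fill(A) -> (A=5 B=7 C=9)
Step 4: empty(C) -> (A=5 B=7 C=0)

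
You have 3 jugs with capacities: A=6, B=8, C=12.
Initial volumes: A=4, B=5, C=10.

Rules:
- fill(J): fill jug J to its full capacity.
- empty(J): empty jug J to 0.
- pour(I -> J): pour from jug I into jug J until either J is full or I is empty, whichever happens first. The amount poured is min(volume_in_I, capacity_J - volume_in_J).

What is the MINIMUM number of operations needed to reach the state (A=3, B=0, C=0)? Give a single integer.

BFS from (A=4, B=5, C=10). One shortest path:
  1. fill(A) -> (A=6 B=5 C=10)
  2. empty(C) -> (A=6 B=5 C=0)
  3. pour(A -> B) -> (A=3 B=8 C=0)
  4. empty(B) -> (A=3 B=0 C=0)
Reached target in 4 moves.

Answer: 4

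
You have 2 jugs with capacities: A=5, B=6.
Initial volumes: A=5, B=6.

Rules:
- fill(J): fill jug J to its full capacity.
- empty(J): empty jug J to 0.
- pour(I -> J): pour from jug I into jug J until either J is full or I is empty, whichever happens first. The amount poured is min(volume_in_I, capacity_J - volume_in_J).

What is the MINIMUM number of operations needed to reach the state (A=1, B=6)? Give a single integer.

Answer: 5

Derivation:
BFS from (A=5, B=6). One shortest path:
  1. empty(A) -> (A=0 B=6)
  2. pour(B -> A) -> (A=5 B=1)
  3. empty(A) -> (A=0 B=1)
  4. pour(B -> A) -> (A=1 B=0)
  5. fill(B) -> (A=1 B=6)
Reached target in 5 moves.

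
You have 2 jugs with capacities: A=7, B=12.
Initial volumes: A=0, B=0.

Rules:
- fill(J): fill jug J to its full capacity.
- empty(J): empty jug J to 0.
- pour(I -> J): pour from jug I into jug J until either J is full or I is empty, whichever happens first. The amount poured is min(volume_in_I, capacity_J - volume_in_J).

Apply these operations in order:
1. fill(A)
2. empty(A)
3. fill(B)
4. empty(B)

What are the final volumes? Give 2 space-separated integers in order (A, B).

Answer: 0 0

Derivation:
Step 1: fill(A) -> (A=7 B=0)
Step 2: empty(A) -> (A=0 B=0)
Step 3: fill(B) -> (A=0 B=12)
Step 4: empty(B) -> (A=0 B=0)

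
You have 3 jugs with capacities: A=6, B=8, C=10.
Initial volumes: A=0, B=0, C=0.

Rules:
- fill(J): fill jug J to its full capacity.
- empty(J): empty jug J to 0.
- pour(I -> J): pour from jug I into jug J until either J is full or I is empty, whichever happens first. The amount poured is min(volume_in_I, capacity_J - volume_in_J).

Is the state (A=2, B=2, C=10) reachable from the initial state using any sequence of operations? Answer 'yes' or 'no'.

Answer: yes

Derivation:
BFS from (A=0, B=0, C=0):
  1. fill(A) -> (A=6 B=0 C=0)
  2. fill(B) -> (A=6 B=8 C=0)
  3. pour(A -> C) -> (A=0 B=8 C=6)
  4. pour(B -> A) -> (A=6 B=2 C=6)
  5. pour(A -> C) -> (A=2 B=2 C=10)
Target reached → yes.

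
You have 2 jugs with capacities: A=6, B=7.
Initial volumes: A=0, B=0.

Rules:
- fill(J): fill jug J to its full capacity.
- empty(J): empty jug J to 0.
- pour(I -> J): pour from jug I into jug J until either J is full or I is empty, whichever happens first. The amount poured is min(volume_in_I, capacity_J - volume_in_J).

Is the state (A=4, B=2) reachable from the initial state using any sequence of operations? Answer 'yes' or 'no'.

BFS explored all 26 reachable states.
Reachable set includes: (0,0), (0,1), (0,2), (0,3), (0,4), (0,5), (0,6), (0,7), (1,0), (1,7), (2,0), (2,7) ...
Target (A=4, B=2) not in reachable set → no.

Answer: no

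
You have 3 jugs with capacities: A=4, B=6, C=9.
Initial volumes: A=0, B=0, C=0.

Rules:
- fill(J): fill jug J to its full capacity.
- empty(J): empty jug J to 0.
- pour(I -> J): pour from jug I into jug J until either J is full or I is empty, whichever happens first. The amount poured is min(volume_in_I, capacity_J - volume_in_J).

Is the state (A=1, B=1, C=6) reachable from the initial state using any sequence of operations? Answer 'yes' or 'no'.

Answer: no

Derivation:
BFS explored all 230 reachable states.
Reachable set includes: (0,0,0), (0,0,1), (0,0,2), (0,0,3), (0,0,4), (0,0,5), (0,0,6), (0,0,7), (0,0,8), (0,0,9), (0,1,0), (0,1,1) ...
Target (A=1, B=1, C=6) not in reachable set → no.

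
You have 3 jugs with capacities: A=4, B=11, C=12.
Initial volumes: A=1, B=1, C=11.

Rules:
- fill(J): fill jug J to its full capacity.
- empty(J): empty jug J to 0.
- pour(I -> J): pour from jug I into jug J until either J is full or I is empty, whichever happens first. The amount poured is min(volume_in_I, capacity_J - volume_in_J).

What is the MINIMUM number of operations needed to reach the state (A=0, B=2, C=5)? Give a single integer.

BFS from (A=1, B=1, C=11). One shortest path:
  1. fill(C) -> (A=1 B=1 C=12)
  2. pour(B -> A) -> (A=2 B=0 C=12)
  3. pour(C -> B) -> (A=2 B=11 C=1)
  4. empty(B) -> (A=2 B=0 C=1)
  5. pour(A -> B) -> (A=0 B=2 C=1)
  6. fill(A) -> (A=4 B=2 C=1)
  7. pour(A -> C) -> (A=0 B=2 C=5)
Reached target in 7 moves.

Answer: 7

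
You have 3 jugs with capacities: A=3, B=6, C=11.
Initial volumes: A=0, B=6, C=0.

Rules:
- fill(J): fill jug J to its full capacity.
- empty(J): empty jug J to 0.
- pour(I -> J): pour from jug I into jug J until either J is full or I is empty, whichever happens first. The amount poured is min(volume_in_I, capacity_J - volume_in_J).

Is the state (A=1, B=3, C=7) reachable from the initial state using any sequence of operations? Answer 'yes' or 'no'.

Answer: no

Derivation:
BFS explored all 236 reachable states.
Reachable set includes: (0,0,0), (0,0,1), (0,0,2), (0,0,3), (0,0,4), (0,0,5), (0,0,6), (0,0,7), (0,0,8), (0,0,9), (0,0,10), (0,0,11) ...
Target (A=1, B=3, C=7) not in reachable set → no.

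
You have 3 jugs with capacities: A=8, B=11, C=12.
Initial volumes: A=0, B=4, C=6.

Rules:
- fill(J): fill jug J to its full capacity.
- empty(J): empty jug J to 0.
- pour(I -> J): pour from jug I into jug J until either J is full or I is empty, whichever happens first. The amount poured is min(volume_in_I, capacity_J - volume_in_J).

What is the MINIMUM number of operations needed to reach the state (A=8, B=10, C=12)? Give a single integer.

BFS from (A=0, B=4, C=6). One shortest path:
  1. fill(A) -> (A=8 B=4 C=6)
  2. pour(C -> B) -> (A=8 B=10 C=0)
  3. fill(C) -> (A=8 B=10 C=12)
Reached target in 3 moves.

Answer: 3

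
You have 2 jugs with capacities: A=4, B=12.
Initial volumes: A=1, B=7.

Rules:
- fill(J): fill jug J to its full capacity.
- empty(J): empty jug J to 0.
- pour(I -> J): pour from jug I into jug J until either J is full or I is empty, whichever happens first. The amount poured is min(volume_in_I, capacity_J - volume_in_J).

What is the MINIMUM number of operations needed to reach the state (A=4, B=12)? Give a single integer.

BFS from (A=1, B=7). One shortest path:
  1. fill(A) -> (A=4 B=7)
  2. fill(B) -> (A=4 B=12)
Reached target in 2 moves.

Answer: 2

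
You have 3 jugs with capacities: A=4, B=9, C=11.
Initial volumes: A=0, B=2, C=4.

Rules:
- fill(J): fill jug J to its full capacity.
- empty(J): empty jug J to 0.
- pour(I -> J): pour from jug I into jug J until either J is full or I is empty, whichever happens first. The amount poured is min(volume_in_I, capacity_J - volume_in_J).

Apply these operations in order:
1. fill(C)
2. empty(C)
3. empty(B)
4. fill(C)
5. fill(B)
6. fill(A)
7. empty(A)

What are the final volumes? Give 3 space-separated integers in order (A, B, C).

Answer: 0 9 11

Derivation:
Step 1: fill(C) -> (A=0 B=2 C=11)
Step 2: empty(C) -> (A=0 B=2 C=0)
Step 3: empty(B) -> (A=0 B=0 C=0)
Step 4: fill(C) -> (A=0 B=0 C=11)
Step 5: fill(B) -> (A=0 B=9 C=11)
Step 6: fill(A) -> (A=4 B=9 C=11)
Step 7: empty(A) -> (A=0 B=9 C=11)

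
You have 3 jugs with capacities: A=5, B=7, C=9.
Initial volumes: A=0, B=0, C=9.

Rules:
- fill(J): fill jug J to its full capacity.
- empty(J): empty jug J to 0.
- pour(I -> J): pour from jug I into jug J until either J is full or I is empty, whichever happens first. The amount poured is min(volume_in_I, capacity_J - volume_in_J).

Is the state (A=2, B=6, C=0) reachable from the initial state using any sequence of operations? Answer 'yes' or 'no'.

BFS from (A=0, B=0, C=9):
  1. pour(C -> A) -> (A=5 B=0 C=4)
  2. empty(A) -> (A=0 B=0 C=4)
  3. pour(C -> A) -> (A=4 B=0 C=0)
  4. fill(C) -> (A=4 B=0 C=9)
  5. pour(C -> B) -> (A=4 B=7 C=2)
  6. pour(B -> A) -> (A=5 B=6 C=2)
  7. empty(A) -> (A=0 B=6 C=2)
  8. pour(C -> A) -> (A=2 B=6 C=0)
Target reached → yes.

Answer: yes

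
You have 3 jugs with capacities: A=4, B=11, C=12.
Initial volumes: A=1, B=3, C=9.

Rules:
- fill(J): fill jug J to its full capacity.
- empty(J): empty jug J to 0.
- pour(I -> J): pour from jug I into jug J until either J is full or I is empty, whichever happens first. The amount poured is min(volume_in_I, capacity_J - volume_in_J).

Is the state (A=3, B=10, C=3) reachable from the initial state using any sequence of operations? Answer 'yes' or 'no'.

Answer: no

Derivation:
BFS explored all 451 reachable states.
Reachable set includes: (0,0,0), (0,0,1), (0,0,2), (0,0,3), (0,0,4), (0,0,5), (0,0,6), (0,0,7), (0,0,8), (0,0,9), (0,0,10), (0,0,11) ...
Target (A=3, B=10, C=3) not in reachable set → no.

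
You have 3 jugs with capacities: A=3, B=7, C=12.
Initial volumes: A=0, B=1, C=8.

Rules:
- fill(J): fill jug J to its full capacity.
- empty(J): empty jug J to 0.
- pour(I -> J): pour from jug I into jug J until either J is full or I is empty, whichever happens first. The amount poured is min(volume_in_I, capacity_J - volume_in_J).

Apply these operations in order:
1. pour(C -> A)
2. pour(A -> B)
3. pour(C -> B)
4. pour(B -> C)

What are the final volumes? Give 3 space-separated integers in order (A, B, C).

Step 1: pour(C -> A) -> (A=3 B=1 C=5)
Step 2: pour(A -> B) -> (A=0 B=4 C=5)
Step 3: pour(C -> B) -> (A=0 B=7 C=2)
Step 4: pour(B -> C) -> (A=0 B=0 C=9)

Answer: 0 0 9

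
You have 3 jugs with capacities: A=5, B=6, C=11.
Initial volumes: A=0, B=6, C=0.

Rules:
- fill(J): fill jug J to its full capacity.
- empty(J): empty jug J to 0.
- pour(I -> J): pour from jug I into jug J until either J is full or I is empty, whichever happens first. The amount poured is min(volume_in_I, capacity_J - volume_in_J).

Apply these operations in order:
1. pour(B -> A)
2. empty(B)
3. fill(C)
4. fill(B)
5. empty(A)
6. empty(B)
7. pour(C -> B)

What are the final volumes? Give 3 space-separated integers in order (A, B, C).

Answer: 0 6 5

Derivation:
Step 1: pour(B -> A) -> (A=5 B=1 C=0)
Step 2: empty(B) -> (A=5 B=0 C=0)
Step 3: fill(C) -> (A=5 B=0 C=11)
Step 4: fill(B) -> (A=5 B=6 C=11)
Step 5: empty(A) -> (A=0 B=6 C=11)
Step 6: empty(B) -> (A=0 B=0 C=11)
Step 7: pour(C -> B) -> (A=0 B=6 C=5)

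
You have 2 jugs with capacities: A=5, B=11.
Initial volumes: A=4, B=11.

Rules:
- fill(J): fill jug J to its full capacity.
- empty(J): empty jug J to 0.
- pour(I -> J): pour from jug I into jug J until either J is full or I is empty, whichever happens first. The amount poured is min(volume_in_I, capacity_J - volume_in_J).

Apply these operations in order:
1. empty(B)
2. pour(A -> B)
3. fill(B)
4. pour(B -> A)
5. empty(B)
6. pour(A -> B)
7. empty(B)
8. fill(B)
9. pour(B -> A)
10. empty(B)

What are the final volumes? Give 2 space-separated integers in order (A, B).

Answer: 5 0

Derivation:
Step 1: empty(B) -> (A=4 B=0)
Step 2: pour(A -> B) -> (A=0 B=4)
Step 3: fill(B) -> (A=0 B=11)
Step 4: pour(B -> A) -> (A=5 B=6)
Step 5: empty(B) -> (A=5 B=0)
Step 6: pour(A -> B) -> (A=0 B=5)
Step 7: empty(B) -> (A=0 B=0)
Step 8: fill(B) -> (A=0 B=11)
Step 9: pour(B -> A) -> (A=5 B=6)
Step 10: empty(B) -> (A=5 B=0)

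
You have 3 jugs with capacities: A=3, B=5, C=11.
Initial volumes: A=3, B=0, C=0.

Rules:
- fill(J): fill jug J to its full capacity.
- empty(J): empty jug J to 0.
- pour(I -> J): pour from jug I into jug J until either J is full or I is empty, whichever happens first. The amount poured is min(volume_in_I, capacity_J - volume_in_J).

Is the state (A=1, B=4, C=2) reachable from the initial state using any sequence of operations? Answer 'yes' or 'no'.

Answer: no

Derivation:
BFS explored all 208 reachable states.
Reachable set includes: (0,0,0), (0,0,1), (0,0,2), (0,0,3), (0,0,4), (0,0,5), (0,0,6), (0,0,7), (0,0,8), (0,0,9), (0,0,10), (0,0,11) ...
Target (A=1, B=4, C=2) not in reachable set → no.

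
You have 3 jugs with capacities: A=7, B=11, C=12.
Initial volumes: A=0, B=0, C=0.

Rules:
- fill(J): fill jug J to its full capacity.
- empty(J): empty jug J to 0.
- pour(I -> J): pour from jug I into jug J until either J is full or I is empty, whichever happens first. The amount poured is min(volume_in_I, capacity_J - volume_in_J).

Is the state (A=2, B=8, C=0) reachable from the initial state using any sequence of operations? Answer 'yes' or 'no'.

Answer: yes

Derivation:
BFS from (A=0, B=0, C=0):
  1. fill(B) -> (A=0 B=11 C=0)
  2. pour(B -> A) -> (A=7 B=4 C=0)
  3. pour(A -> C) -> (A=0 B=4 C=7)
  4. pour(B -> A) -> (A=4 B=0 C=7)
  5. fill(B) -> (A=4 B=11 C=7)
  6. pour(B -> A) -> (A=7 B=8 C=7)
  7. pour(A -> C) -> (A=2 B=8 C=12)
  8. empty(C) -> (A=2 B=8 C=0)
Target reached → yes.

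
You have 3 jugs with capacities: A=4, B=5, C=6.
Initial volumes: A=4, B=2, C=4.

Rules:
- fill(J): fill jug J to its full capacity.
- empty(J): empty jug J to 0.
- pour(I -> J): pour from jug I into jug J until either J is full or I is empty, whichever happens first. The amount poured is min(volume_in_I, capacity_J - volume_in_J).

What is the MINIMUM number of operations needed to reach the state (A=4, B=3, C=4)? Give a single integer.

BFS from (A=4, B=2, C=4). One shortest path:
  1. empty(A) -> (A=0 B=2 C=4)
  2. pour(B -> A) -> (A=2 B=0 C=4)
  3. fill(B) -> (A=2 B=5 C=4)
  4. pour(B -> A) -> (A=4 B=3 C=4)
Reached target in 4 moves.

Answer: 4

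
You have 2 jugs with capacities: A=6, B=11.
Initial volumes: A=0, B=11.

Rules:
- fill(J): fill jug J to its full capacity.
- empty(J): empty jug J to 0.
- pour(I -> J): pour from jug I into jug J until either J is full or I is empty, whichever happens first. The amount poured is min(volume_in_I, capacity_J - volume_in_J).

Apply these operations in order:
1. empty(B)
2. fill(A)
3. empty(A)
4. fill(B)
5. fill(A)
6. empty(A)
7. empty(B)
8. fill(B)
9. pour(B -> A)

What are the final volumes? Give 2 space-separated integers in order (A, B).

Answer: 6 5

Derivation:
Step 1: empty(B) -> (A=0 B=0)
Step 2: fill(A) -> (A=6 B=0)
Step 3: empty(A) -> (A=0 B=0)
Step 4: fill(B) -> (A=0 B=11)
Step 5: fill(A) -> (A=6 B=11)
Step 6: empty(A) -> (A=0 B=11)
Step 7: empty(B) -> (A=0 B=0)
Step 8: fill(B) -> (A=0 B=11)
Step 9: pour(B -> A) -> (A=6 B=5)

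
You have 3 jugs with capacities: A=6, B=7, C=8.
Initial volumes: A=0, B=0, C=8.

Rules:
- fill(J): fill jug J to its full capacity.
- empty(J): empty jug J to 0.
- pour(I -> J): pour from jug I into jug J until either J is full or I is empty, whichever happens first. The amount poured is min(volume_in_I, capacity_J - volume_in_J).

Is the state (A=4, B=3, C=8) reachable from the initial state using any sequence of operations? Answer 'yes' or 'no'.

Answer: yes

Derivation:
BFS from (A=0, B=0, C=8):
  1. pour(C -> A) -> (A=6 B=0 C=2)
  2. pour(A -> B) -> (A=0 B=6 C=2)
  3. pour(C -> A) -> (A=2 B=6 C=0)
  4. pour(B -> C) -> (A=2 B=0 C=6)
  5. fill(B) -> (A=2 B=7 C=6)
  6. pour(B -> A) -> (A=6 B=3 C=6)
  7. pour(A -> C) -> (A=4 B=3 C=8)
Target reached → yes.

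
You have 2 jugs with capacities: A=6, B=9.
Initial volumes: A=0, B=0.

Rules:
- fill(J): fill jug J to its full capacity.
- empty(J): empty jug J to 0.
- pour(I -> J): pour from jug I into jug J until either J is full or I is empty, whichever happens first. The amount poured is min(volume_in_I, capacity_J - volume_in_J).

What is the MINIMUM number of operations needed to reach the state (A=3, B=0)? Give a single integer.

BFS from (A=0, B=0). One shortest path:
  1. fill(B) -> (A=0 B=9)
  2. pour(B -> A) -> (A=6 B=3)
  3. empty(A) -> (A=0 B=3)
  4. pour(B -> A) -> (A=3 B=0)
Reached target in 4 moves.

Answer: 4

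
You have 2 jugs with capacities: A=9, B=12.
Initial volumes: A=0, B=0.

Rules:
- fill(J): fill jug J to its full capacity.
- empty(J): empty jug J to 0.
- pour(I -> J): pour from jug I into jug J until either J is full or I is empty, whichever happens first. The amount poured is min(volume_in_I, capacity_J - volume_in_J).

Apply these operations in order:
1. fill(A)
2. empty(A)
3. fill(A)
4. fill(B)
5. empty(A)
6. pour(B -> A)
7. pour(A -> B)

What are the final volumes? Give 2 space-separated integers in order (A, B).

Answer: 0 12

Derivation:
Step 1: fill(A) -> (A=9 B=0)
Step 2: empty(A) -> (A=0 B=0)
Step 3: fill(A) -> (A=9 B=0)
Step 4: fill(B) -> (A=9 B=12)
Step 5: empty(A) -> (A=0 B=12)
Step 6: pour(B -> A) -> (A=9 B=3)
Step 7: pour(A -> B) -> (A=0 B=12)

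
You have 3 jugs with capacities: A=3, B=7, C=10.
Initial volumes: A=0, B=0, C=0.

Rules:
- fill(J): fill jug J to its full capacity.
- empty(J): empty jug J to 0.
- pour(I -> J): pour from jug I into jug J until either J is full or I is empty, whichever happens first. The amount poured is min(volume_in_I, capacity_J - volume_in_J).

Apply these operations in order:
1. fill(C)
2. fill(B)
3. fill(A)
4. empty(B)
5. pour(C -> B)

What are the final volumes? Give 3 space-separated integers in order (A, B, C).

Step 1: fill(C) -> (A=0 B=0 C=10)
Step 2: fill(B) -> (A=0 B=7 C=10)
Step 3: fill(A) -> (A=3 B=7 C=10)
Step 4: empty(B) -> (A=3 B=0 C=10)
Step 5: pour(C -> B) -> (A=3 B=7 C=3)

Answer: 3 7 3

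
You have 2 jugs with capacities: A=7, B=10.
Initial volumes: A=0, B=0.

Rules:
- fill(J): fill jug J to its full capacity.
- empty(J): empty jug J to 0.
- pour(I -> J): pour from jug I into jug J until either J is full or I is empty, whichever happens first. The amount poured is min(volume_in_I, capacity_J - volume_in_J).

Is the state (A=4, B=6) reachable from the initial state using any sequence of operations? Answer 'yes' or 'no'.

Answer: no

Derivation:
BFS explored all 34 reachable states.
Reachable set includes: (0,0), (0,1), (0,2), (0,3), (0,4), (0,5), (0,6), (0,7), (0,8), (0,9), (0,10), (1,0) ...
Target (A=4, B=6) not in reachable set → no.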